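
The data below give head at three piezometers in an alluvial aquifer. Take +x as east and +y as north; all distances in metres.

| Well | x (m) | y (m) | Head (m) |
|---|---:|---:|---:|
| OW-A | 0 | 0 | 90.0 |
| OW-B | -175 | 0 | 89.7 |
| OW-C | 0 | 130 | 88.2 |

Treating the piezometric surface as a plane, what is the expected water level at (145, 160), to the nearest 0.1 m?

∂h/∂x = (89.7 − 90.0) / (-175 − 0) = +0.001714
∂h/∂y = (88.2 − 90.0) / (130 − 0) = -0.01385
h(145, 160) = 90.0 + (+0.001714)·(145) + (-0.01385)·(160) = 90.0 +0.249 -2.215 = 88.033 m.

88.0 m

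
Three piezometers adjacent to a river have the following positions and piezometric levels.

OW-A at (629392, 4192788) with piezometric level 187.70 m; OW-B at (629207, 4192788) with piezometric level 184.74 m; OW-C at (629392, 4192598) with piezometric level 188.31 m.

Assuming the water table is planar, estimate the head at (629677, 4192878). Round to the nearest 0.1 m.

∂h/∂x = (184.74 − 187.70) / (629207 − 629392) = +0.01600
∂h/∂y = (188.31 − 187.70) / (4192598 − 4192788) = -0.003211
h(629677, 4192878) = 187.70 + (+0.01600)·(285) + (-0.003211)·(90) = 187.70 +4.560 -0.289 = 191.971 m.

192.0 m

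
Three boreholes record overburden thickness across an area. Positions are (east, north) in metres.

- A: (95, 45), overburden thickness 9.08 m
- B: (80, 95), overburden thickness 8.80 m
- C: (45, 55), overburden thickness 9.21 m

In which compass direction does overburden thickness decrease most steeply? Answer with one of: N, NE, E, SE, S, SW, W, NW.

With d = a·x + b·y + c and A as origin, the differences give:
  (-15)·a + 50·b = -0.28
  (-50)·a + 10·b = +0.13
Eliminate b (×10 and ×50, subtract): 2350·a = -9.300 → a = ∂d/∂x = -0.003957
Back-substitute: b = ∂d/∂y = -0.006787.
Steepest decrease is along −∇f = (+0.003957 E, +0.006787 N) → northeast.

NE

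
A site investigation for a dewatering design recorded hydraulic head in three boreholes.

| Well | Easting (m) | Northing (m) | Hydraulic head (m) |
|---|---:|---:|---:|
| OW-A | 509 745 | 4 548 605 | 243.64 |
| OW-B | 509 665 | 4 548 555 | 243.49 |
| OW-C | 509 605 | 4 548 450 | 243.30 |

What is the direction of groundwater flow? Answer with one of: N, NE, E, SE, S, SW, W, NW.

Differences from OW-A: to OW-B (Δx, Δy, Δh) = (-80, -50, -0.15); to OW-C = (-140, -155, -0.34).
Determinant of the coordinate differences = (-80)·(-155) − (-140)·(-50) = 5400.
∂h/∂x = [(-0.15)·(-155) − (-0.34)·(-50)] / 5400 = +0.001157
∂h/∂y = [(-80)·(-0.34) − (-140)·(-0.15)] / 5400 = +0.001148
Flow = −∇h = (-0.001157 east, -0.001148 north), which points southwest.

SW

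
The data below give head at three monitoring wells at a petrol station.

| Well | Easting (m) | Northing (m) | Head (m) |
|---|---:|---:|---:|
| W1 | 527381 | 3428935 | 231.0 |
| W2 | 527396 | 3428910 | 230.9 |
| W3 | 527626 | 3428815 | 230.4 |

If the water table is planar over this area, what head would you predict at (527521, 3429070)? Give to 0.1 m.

With h = a·x + b·y + c and W1 as origin, the differences give:
  15·a + (-25)·b = -0.1
  245·a + (-120)·b = -0.6
Eliminate b (×(-120) and ×(-25), subtract): 4325·a = -3.00 → a = ∂h/∂x = -0.0006936
Back-substitute: b = ∂h/∂y = +0.003584.
h(527521, 3429070) = 231.0 + (-0.0006936)·(140) + (+0.003584)·(135) = 231.0 -0.097 +0.484 = 231.387 m.

231.4 m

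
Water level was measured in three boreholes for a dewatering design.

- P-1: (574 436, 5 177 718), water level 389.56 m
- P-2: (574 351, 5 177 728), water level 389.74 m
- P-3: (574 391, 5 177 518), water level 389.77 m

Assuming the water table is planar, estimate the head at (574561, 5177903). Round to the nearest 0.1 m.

389.2 m

Three-point gradient (reference P-1): Δ to P-2 = (-85, 10, +0.18), Δ to P-3 = (-45, -200, +0.21).
∂h/∂x = -0.002183, ∂h/∂y = -0.0005587 (det = 17450).
h(574561, 5177903) = 389.56 + (-0.002183)·(125) + (-0.0005587)·(185) = 389.56 -0.273 -0.103 = 389.184 m.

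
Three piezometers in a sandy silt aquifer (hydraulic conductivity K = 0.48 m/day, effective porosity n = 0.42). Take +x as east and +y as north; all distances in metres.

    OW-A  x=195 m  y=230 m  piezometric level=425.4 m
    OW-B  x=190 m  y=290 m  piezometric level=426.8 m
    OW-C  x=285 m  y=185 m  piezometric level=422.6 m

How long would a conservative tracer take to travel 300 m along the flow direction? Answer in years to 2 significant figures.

24 years

With h = a·x + b·y + c and OW-A as origin, the differences give:
  (-5)·a + 60·b = +1.4
  90·a + (-45)·b = -2.8
Eliminate b (×(-45) and ×60, subtract): -5175·a = 105.00 → a = ∂h/∂x = -0.02029
Back-substitute: b = ∂h/∂y = +0.02164.
|∇h| = √(-0.02029² + 0.02164²) = 0.02966
Seepage velocity v = K·i/n = 0.48 × 0.02966 / 0.42 = 0.0339 m/day.
t = 300 / 0.0339 = 8850 days = 24.2 years.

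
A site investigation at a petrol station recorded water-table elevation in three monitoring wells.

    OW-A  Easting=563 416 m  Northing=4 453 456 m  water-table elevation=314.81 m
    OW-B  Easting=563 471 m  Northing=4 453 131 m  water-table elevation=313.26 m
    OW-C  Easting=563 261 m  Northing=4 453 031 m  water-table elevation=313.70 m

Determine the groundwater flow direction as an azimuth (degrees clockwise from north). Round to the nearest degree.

Taking OW-A as reference: OW-B−OW-A = (55, -325, -1.55); OW-C−OW-A = (-155, -425, -1.11).
Solve a·Δx + b·Δy = Δh: det = 55·(-425) − (-155)·(-325) = -73750.
∂h/∂x = [(-1.55)·(-425) − (-1.11)·(-325)] / -73750 = -0.004041
∂h/∂y = [55·(-1.11) − (-155)·(-1.55)] / -73750 = +0.004085
Flow direction (−∇h) has components (+0.004041 E, -0.004085 N).
Azimuth = atan2(E, N) = atan2(+0.004041, -0.004085) = 135.3° ≈ 135°.

135°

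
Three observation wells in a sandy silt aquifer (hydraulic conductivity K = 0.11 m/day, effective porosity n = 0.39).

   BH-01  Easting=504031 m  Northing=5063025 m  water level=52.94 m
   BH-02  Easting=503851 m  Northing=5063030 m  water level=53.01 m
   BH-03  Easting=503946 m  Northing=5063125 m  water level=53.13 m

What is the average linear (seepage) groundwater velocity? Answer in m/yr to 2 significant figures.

0.17 m/yr

Three-point gradient (reference BH-01): Δ to BH-02 = (-180, 5, +0.07), Δ to BH-03 = (-85, 100, +0.19).
∂h/∂x = -0.0003442, ∂h/∂y = +0.001607 (det = -17575).
|∇h| = √(-0.0003442² + 0.001607²) = 0.001643
Seepage velocity v = K·i/n = 0.11 × 0.001643 / 0.39 = 0.0004634 m/day = 0.1693 m/yr.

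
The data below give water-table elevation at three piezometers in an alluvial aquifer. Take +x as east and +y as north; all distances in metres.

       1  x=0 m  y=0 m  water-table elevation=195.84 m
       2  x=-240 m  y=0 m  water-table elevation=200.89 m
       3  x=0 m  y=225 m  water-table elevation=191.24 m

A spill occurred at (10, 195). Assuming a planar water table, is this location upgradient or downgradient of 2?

∂h/∂x = (200.89 − 195.84) / (-240 − 0) = -0.02104
∂h/∂y = (191.24 − 195.84) / (225 − 0) = -0.02044
Head at (10, 195) = 195.84 + (-0.02104)·(10) + (-0.02044)·(195) = 191.64 m.
That is lower than the 200.89 m at 2, so the point is downgradient.

downgradient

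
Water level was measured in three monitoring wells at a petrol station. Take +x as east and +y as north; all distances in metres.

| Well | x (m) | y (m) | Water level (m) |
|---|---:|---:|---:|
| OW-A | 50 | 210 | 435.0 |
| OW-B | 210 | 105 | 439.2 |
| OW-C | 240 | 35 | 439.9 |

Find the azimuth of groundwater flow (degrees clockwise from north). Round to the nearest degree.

Taking OW-A as reference: OW-B−OW-A = (160, -105, +4.2); OW-C−OW-A = (190, -175, +4.9).
Solve a·Δx + b·Δy = Δh: det = 160·(-175) − 190·(-105) = -8050.
∂h/∂x = [(+4.2)·(-175) − (+4.9)·(-105)] / -8050 = +0.02739
∂h/∂y = [160·(+4.9) − 190·(+4.2)] / -8050 = +0.001739
Flow direction (−∇h) has components (-0.02739 E, -0.001739 N).
Azimuth = atan2(E, N) = atan2(-0.02739, -0.001739) = 266.4° ≈ 266°.

266°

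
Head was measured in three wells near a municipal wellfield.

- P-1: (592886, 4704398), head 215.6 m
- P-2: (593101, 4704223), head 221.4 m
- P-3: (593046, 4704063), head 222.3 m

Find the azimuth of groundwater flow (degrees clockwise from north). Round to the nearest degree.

304°

Three-point gradient (reference P-1): Δ to P-2 = (215, -175, +5.8), Δ to P-3 = (160, -335, +6.7).
∂h/∂x = +0.01750, ∂h/∂y = -0.01164 (det = -44025).
Flow direction (−∇h) has components (-0.01750 E, +0.01164 N).
Azimuth = atan2(E, N) = atan2(-0.01750, +0.01164) = 303.6° ≈ 304°.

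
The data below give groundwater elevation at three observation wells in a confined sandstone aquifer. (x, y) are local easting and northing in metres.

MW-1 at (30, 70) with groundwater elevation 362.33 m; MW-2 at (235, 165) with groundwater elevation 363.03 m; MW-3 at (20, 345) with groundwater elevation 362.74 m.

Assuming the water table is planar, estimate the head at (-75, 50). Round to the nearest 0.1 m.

With h = a·x + b·y + c and MW-1 as origin, the differences give:
  205·a + 95·b = +0.70
  (-10)·a + 275·b = +0.41
Eliminate b (×275 and ×95, subtract): 57325·a = 153.550 → a = ∂h/∂x = +0.002679
Back-substitute: b = ∂h/∂y = +0.001588.
h(-75, 50) = 362.33 + (+0.002679)·(-105) + (+0.001588)·(-20) = 362.33 -0.281 -0.032 = 362.017 m.

362.0 m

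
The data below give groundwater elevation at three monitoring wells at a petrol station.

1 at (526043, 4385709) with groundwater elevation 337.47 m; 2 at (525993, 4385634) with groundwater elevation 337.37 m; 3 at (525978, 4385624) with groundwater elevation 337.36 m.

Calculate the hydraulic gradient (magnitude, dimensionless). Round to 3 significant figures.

0.00165

With h = a·x + b·y + c and 1 as origin, the differences give:
  (-50)·a + (-75)·b = -0.10
  (-65)·a + (-85)·b = -0.11
Eliminate b (×(-85) and ×(-75), subtract): -625·a = 0.250 → a = ∂h/∂x = -0.0004000
Back-substitute: b = ∂h/∂y = +0.001600.
|∇h| = √(-0.0004000² + 0.001600²) = 0.001649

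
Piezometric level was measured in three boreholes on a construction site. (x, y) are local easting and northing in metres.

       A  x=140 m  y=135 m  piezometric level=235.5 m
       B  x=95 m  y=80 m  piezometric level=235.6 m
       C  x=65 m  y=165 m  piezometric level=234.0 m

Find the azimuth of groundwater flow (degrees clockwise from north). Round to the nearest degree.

313°

Three-point gradient (reference A): Δ to B = (-45, -55, +0.1), Δ to C = (-75, 30, -1.5).
∂h/∂x = +0.01452, ∂h/∂y = -0.01370 (det = -5475).
Flow direction (−∇h) has components (-0.01452 E, +0.01370 N).
Azimuth = atan2(E, N) = atan2(-0.01452, +0.01370) = 313.3° ≈ 313°.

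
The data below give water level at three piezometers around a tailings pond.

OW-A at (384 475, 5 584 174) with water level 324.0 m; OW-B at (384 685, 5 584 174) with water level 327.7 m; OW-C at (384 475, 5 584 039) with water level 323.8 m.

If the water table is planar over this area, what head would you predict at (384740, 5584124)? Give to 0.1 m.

328.6 m

∂h/∂x = (327.7 − 324.0) / (384685 − 384475) = +0.01762
∂h/∂y = (323.8 − 324.0) / (5584039 − 5584174) = +0.001481
h(384740, 5584124) = 324.0 + (+0.01762)·(265) + (+0.001481)·(-50) = 324.0 +4.669 -0.074 = 328.595 m.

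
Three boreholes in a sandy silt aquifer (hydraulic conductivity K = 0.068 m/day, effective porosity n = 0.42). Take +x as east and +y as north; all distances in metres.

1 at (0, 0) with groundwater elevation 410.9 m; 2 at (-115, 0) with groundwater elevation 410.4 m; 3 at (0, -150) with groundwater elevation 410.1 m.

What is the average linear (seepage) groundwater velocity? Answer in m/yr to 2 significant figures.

∂h/∂x = (410.4 − 410.9) / (-115 − 0) = +0.004348
∂h/∂y = (410.1 − 410.9) / (-150 − 0) = +0.005333
|∇h| = √(0.004348² + 0.005333²) = 0.006881
Seepage velocity v = K·i/n = 0.068 × 0.006881 / 0.42 = 0.001114 m/day = 0.4069 m/yr.

0.41 m/yr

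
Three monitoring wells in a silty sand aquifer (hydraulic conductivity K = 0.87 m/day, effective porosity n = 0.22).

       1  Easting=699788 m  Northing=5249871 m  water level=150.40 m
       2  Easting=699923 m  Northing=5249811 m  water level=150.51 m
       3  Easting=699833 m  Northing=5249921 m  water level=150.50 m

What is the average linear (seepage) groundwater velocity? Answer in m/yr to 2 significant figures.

2.2 m/yr

Differences from 1: to 2 (Δx, Δy, Δh) = (135, -60, +0.11); to 3 = (45, 50, +0.10).
Solve a·Δx + b·Δy = Δh: det = 135·50 − 45·(-60) = 9450.
∂h/∂x = [(+0.11)·50 − (+0.10)·(-60)] / 9450 = +0.001217
∂h/∂y = [135·(+0.10) − 45·(+0.11)] / 9450 = +0.0009048
|∇h| = √(0.001217² + 0.0009048²) = 0.001516
Seepage velocity v = K·i/n = 0.87 × 0.001516 / 0.22 = 0.005995 m/day = 2.19 m/yr.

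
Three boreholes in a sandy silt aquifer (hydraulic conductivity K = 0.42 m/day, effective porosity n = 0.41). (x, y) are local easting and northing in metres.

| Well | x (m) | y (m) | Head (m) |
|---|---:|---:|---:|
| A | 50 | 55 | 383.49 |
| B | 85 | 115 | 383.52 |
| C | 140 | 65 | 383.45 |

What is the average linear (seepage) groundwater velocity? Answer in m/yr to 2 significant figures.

Differences from A: to B (Δx, Δy, Δh) = (35, 60, +0.03); to C = (90, 10, -0.04).
Solve a·Δx + b·Δy = Δh: det = 35·10 − 90·60 = -5050.
∂h/∂x = [(+0.03)·10 − (-0.04)·60] / -5050 = -0.0005347
∂h/∂y = [35·(-0.04) − 90·(+0.03)] / -5050 = +0.0008119
|∇h| = √(-0.0005347² + 0.0008119²) = 0.0009722
Seepage velocity v = K·i/n = 0.42 × 0.0009722 / 0.41 = 0.0009959 m/day = 0.3638 m/yr.

0.36 m/yr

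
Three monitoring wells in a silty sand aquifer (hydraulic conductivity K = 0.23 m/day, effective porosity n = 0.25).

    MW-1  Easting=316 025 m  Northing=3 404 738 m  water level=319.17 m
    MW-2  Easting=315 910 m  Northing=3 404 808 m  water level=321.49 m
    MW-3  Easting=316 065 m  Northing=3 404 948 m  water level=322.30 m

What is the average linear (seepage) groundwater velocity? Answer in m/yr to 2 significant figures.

6.6 m/yr

Taking MW-1 as reference: MW-2−MW-1 = (-115, 70, +2.32); MW-3−MW-1 = (40, 210, +3.13).
Solve a·Δx + b·Δy = Δh: det = (-115)·210 − 40·70 = -26950.
∂h/∂x = [(+2.32)·210 − (+3.13)·70] / -26950 = -0.009948
∂h/∂y = [(-115)·(+3.13) − 40·(+2.32)] / -26950 = +0.01680
|∇h| = √(-0.009948² + 0.01680²) = 0.01952
Seepage velocity v = K·i/n = 0.23 × 0.01952 / 0.25 = 0.01796 m/day = 6.56 m/yr.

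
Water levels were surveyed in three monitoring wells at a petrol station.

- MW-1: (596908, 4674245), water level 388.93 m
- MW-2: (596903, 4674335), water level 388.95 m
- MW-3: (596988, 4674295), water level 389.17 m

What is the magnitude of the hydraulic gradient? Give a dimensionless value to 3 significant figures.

0.00279

With h = a·x + b·y + c and MW-1 as origin, the differences give:
  (-5)·a + 90·b = +0.02
  80·a + 50·b = +0.24
Eliminate b (×50 and ×90, subtract): -7450·a = -20.600 → a = ∂h/∂x = +0.002765
Back-substitute: b = ∂h/∂y = +0.0003758.
|∇h| = √(0.002765² + 0.0003758²) = 0.00279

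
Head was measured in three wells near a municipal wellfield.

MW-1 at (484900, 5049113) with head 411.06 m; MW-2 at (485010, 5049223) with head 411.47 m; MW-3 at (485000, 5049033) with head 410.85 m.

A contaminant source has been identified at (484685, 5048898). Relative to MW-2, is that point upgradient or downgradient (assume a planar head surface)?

Three-point gradient (reference MW-1): Δ to MW-2 = (110, 110, +0.41), Δ to MW-3 = (100, -80, -0.21).
∂h/∂x = +0.0004899, ∂h/∂y = +0.003237 (det = -19800).
Head at (484685, 5048898) = 411.06 + (+0.0004899)·(-215) + (+0.003237)·(-215) = 410.26 m.
That is lower than the 411.47 m at MW-2, so the point is downgradient.

downgradient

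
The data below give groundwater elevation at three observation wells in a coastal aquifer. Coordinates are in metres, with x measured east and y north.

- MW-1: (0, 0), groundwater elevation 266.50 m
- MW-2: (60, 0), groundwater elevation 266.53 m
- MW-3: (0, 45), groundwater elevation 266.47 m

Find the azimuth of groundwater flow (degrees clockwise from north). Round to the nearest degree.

323°

∂h/∂x = (266.53 − 266.50) / (60 − 0) = +0.0005000
∂h/∂y = (266.47 − 266.50) / (45 − 0) = -0.0006667
Flow direction (−∇h) has components (-0.0005000 E, +0.0006667 N).
Azimuth = atan2(E, N) = atan2(-0.0005000, +0.0006667) = 323.1° ≈ 323°.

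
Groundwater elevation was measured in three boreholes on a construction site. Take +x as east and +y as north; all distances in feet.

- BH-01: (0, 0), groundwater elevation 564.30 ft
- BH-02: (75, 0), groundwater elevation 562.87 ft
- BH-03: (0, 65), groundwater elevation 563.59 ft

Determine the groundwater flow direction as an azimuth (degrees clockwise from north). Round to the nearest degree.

∂h/∂x = (562.87 − 564.30) / (75 − 0) = -0.01907
∂h/∂y = (563.59 − 564.30) / (65 − 0) = -0.01092
Flow direction (−∇h) has components (+0.01907 E, +0.01092 N).
Azimuth = atan2(E, N) = atan2(+0.01907, +0.01092) = 60.2° ≈ 060°.

060°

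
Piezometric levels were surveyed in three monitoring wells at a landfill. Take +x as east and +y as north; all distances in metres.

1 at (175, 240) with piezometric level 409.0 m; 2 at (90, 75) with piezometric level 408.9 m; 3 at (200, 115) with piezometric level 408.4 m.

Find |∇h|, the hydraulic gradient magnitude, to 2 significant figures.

0.0069

With h = a·x + b·y + c and 1 as origin, the differences give:
  (-85)·a + (-165)·b = -0.1
  25·a + (-125)·b = -0.6
Eliminate b (×(-125) and ×(-165), subtract): 14750·a = -86.50 → a = ∂h/∂x = -0.005864
Back-substitute: b = ∂h/∂y = +0.003627.
|∇h| = √(-0.005864² + 0.003627²) = 0.006895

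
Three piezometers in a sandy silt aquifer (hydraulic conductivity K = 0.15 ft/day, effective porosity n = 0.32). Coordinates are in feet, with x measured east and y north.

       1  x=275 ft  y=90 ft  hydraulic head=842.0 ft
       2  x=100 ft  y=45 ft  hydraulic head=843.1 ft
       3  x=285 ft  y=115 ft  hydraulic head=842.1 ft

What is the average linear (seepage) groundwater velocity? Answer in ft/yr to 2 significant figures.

Taking 1 as reference: 2−1 = (-175, -45, +1.1); 3−1 = (10, 25, +0.1).
Determinant of the coordinate differences = (-175)·25 − 10·(-45) = -3925.
∂h/∂x = [(+1.1)·25 − (+0.1)·(-45)] / -3925 = -0.008153
∂h/∂y = [(-175)·(+0.1) − 10·(+1.1)] / -3925 = +0.007261
|∇h| = √(-0.008153² + 0.007261²) = 0.01092
Seepage velocity v = K·i/n = 0.15 × 0.01092 / 0.32 = 0.005119 ft/day = 1.87 ft/yr.

1.9 ft/yr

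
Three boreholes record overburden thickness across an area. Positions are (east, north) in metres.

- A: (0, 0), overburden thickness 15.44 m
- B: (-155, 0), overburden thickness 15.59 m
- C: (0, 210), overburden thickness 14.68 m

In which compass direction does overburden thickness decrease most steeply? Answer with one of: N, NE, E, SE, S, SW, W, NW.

N

∂d/∂x = (15.59 − 15.44) / (-155 − 0) = -0.0009677
∂d/∂y = (14.68 − 15.44) / (210 − 0) = -0.003619
Steepest decrease is along −∇f = (+0.0009677 E, +0.003619 N) → north.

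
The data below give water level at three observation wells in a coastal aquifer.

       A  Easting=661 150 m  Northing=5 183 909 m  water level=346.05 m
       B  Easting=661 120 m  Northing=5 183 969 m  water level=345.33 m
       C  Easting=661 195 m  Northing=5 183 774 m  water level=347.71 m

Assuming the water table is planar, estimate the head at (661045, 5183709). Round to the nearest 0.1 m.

Taking A as reference: B−A = (-30, 60, -0.72); C−A = (45, -135, +1.66).
Solve a·Δx + b·Δy = Δh: det = (-30)·(-135) − 45·60 = 1350.
∂h/∂x = [(-0.72)·(-135) − (+1.66)·60] / 1350 = -0.001778
∂h/∂y = [(-30)·(+1.66) − 45·(-0.72)] / 1350 = -0.01289
h(661045, 5183709) = 346.05 + (-0.001778)·(-105) + (-0.01289)·(-200) = 346.05 +0.187 +2.578 = 348.814 m.

348.8 m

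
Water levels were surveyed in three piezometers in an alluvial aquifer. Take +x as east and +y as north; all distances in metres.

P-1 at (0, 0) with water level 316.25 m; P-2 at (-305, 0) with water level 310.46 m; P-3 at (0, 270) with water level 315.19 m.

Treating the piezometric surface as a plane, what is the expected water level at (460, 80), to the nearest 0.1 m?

∂h/∂x = (310.46 − 316.25) / (-305 − 0) = +0.01898
∂h/∂y = (315.19 − 316.25) / (270 − 0) = -0.003926
h(460, 80) = 316.25 + (+0.01898)·(460) + (-0.003926)·(80) = 316.25 +8.732 -0.314 = 324.668 m.

324.7 m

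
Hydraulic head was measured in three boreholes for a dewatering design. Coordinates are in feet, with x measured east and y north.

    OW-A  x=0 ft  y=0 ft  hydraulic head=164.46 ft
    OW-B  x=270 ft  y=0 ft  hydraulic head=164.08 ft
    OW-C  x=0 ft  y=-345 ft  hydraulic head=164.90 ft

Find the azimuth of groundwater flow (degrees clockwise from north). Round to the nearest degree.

048°

∂h/∂x = (164.08 − 164.46) / (270 − 0) = -0.001407
∂h/∂y = (164.90 − 164.46) / (-345 − 0) = -0.001275
Flow direction (−∇h) has components (+0.001407 E, +0.001275 N).
Azimuth = atan2(E, N) = atan2(+0.001407, +0.001275) = 47.8° ≈ 048°.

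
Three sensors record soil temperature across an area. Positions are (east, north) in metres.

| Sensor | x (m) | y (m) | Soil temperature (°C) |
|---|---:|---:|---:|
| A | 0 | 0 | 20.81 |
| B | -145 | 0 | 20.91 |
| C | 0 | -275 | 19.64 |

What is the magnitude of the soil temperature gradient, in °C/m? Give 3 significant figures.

∂T/∂x = (20.91 − 20.81) / (-145 − 0) = -0.0006897
∂T/∂y = (19.64 − 20.81) / (-275 − 0) = +0.004255
|∇f| = √(-0.0006897² + 0.004255²) = 0.004311 °C/m

0.00431 °C/m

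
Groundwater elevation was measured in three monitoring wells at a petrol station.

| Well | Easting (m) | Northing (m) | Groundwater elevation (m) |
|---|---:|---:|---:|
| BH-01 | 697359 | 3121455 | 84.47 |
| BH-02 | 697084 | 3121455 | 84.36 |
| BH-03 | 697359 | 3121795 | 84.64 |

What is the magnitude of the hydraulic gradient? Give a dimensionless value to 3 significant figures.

∂h/∂x = (84.36 − 84.47) / (697084 − 697359) = +0.0004000
∂h/∂y = (84.64 − 84.47) / (3121795 − 3121455) = +0.0005000
|∇h| = √(0.0004000² + 0.0005000²) = 0.0006403

0.000640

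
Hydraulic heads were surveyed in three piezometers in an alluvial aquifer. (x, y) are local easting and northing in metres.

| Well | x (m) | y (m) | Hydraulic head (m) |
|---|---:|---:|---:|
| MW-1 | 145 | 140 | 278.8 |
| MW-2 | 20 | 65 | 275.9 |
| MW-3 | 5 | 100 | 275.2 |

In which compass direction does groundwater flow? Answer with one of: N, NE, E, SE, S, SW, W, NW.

W

With h = a·x + b·y + c and MW-1 as origin, the differences give:
  (-125)·a + (-75)·b = -2.9
  (-140)·a + (-40)·b = -3.6
Eliminate b (×(-40) and ×(-75), subtract): -5500·a = -154.00 → a = ∂h/∂x = +0.02800
Back-substitute: b = ∂h/∂y = -0.008000.
Flow = −∇h = (-0.02800 east, +0.008000 north), which points west.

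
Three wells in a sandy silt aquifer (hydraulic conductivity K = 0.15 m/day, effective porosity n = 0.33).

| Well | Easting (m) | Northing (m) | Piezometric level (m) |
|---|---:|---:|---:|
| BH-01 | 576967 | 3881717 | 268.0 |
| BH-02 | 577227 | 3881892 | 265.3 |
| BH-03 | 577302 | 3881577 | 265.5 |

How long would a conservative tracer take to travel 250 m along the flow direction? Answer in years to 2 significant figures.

Differences from BH-01: to BH-02 (Δx, Δy, Δh) = (260, 175, -2.7); to BH-03 = (335, -140, -2.5).
Determinant of the coordinate differences = 260·(-140) − 335·175 = -95025.
∂h/∂x = [(-2.7)·(-140) − (-2.5)·175] / -95025 = -0.008582
∂h/∂y = [260·(-2.5) − 335·(-2.7)] / -95025 = -0.002678
|∇h| = √(-0.008582² + -0.002678²) = 0.00899
Seepage velocity v = K·i/n = 0.15 × 0.00899 / 0.33 = 0.004086 m/day.
t = 250 / 0.004086 = 6.118e+04 days = 168 years.

170 years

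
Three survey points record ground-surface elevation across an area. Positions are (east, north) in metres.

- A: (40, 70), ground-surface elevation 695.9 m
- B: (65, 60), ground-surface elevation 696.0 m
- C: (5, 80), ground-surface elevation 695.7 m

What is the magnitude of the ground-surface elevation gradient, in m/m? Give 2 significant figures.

Three-point gradient (reference A): Δ to B = (25, -10, +0.1), Δ to C = (-35, 10, -0.2).
∂z/∂x = +0.010000, ∂z/∂y = +0.01500 (det = -100).
|∇f| = √(0.010000² + 0.01500²) = 0.01803 m/m

0.018 m/m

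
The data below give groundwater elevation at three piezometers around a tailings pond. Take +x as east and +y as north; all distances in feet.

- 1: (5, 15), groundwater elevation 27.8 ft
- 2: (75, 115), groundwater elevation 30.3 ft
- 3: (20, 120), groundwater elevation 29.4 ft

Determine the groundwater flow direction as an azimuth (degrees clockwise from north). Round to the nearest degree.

234°

Differences from 1: to 2 (Δx, Δy, Δh) = (70, 100, +2.5); to 3 = (15, 105, +1.6).
Determinant of the coordinate differences = 70·105 − 15·100 = 5850.
∂h/∂x = [(+2.5)·105 − (+1.6)·100] / 5850 = +0.01752
∂h/∂y = [70·(+1.6) − 15·(+2.5)] / 5850 = +0.01274
Flow direction (−∇h) has components (-0.01752 E, -0.01274 N).
Azimuth = atan2(E, N) = atan2(-0.01752, -0.01274) = 234.0° ≈ 234°.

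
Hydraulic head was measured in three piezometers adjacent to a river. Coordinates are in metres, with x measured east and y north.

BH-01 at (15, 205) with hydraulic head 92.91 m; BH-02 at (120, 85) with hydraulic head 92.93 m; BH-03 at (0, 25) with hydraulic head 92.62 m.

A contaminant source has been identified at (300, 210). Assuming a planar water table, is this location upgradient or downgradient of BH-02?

With h = a·x + b·y + c and BH-01 as origin, the differences give:
  105·a + (-120)·b = +0.02
  (-15)·a + (-180)·b = -0.29
Eliminate b (×(-180) and ×(-120), subtract): -20700·a = -38.400 → a = ∂h/∂x = +0.001855
Back-substitute: b = ∂h/∂y = +0.001457.
Head at (300, 210) = 92.91 + (+0.001855)·(285) + (+0.001457)·(5) = 93.45 m.
That is higher than the 92.93 m at BH-02, so the point is upgradient.

upgradient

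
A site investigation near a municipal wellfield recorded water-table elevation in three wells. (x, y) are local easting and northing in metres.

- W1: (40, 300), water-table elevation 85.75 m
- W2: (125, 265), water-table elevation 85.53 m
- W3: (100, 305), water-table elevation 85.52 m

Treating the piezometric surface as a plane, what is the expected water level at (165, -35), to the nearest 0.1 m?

86.1 m

Taking W1 as reference: W2−W1 = (85, -35, -0.22); W3−W1 = (60, 5, -0.23).
Determinant of the coordinate differences = 85·5 − 60·(-35) = 2525.
∂h/∂x = [(-0.22)·5 − (-0.23)·(-35)] / 2525 = -0.003624
∂h/∂y = [85·(-0.23) − 60·(-0.22)] / 2525 = -0.002515
h(165, -35) = 85.75 + (-0.003624)·(125) + (-0.002515)·(-335) = 85.75 -0.453 +0.842 = 86.140 m.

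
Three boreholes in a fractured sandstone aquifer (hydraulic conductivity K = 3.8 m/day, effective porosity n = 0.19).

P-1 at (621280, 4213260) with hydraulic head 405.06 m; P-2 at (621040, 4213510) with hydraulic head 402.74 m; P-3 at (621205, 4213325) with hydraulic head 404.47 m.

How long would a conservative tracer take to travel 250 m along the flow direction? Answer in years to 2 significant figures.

3.3 years

With h = a·x + b·y + c and P-1 as origin, the differences give:
  (-240)·a + 250·b = -2.32
  (-75)·a + 65·b = -0.59
Eliminate b (×65 and ×250, subtract): 3150·a = -3.300 → a = ∂h/∂x = -0.001048
Back-substitute: b = ∂h/∂y = -0.01029.
|∇h| = √(-0.001048² + -0.01029²) = 0.01034
Seepage velocity v = K·i/n = 3.8 × 0.01034 / 0.19 = 0.2068 m/day.
t = 250 / 0.2068 = 1209 days = 3.31 years.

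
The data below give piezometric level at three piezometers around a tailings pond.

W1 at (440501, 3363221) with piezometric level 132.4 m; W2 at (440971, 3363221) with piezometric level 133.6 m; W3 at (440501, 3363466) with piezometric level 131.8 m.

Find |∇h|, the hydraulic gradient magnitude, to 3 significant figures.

0.00354

∂h/∂x = (133.6 − 132.4) / (440971 − 440501) = +0.002553
∂h/∂y = (131.8 − 132.4) / (3363466 − 3363221) = -0.002449
|∇h| = √(0.002553² + -0.002449²) = 0.003538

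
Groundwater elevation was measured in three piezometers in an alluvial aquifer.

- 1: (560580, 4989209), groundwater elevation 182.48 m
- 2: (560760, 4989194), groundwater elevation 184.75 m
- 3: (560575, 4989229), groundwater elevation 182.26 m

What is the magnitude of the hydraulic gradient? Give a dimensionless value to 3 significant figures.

0.0144

Differences from 1: to 2 (Δx, Δy, Δh) = (180, -15, +2.27); to 3 = (-5, 20, -0.22).
Solve a·Δx + b·Δy = Δh: det = 180·20 − (-5)·(-15) = 3525.
∂h/∂x = [(+2.27)·20 − (-0.22)·(-15)] / 3525 = +0.01194
∂h/∂y = [180·(-0.22) − (-5)·(+2.27)] / 3525 = -0.008014
|∇h| = √(0.01194² + -0.008014²) = 0.01438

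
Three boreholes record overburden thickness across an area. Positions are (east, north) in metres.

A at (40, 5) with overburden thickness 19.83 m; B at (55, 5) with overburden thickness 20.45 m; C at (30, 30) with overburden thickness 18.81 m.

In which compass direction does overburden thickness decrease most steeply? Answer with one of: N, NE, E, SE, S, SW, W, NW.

NW

With d = a·x + b·y + c and A as origin, the differences give:
  15·a + 0·b = +0.62
  (-10)·a + 25·b = -1.02
Eliminate b (×25 and ×0, subtract): 375·a = 15.500 → a = ∂d/∂x = +0.04133
Back-substitute: b = ∂d/∂y = -0.02427.
Steepest decrease is along −∇f = (-0.04133 E, +0.02427 N) → northwest.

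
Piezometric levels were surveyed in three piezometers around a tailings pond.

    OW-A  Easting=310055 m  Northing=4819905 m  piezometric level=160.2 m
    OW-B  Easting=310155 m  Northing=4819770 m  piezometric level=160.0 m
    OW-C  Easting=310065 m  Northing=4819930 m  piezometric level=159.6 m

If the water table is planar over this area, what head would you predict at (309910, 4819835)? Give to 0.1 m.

164.5 m

Differences from OW-A: to OW-B (Δx, Δy, Δh) = (100, -135, -0.2); to OW-C = (10, 25, -0.6).
Solve a·Δx + b·Δy = Δh: det = 100·25 − 10·(-135) = 3850.
∂h/∂x = [(-0.2)·25 − (-0.6)·(-135)] / 3850 = -0.02234
∂h/∂y = [100·(-0.6) − 10·(-0.2)] / 3850 = -0.01506
h(309910, 4819835) = 160.2 + (-0.02234)·(-145) + (-0.01506)·(-70) = 160.2 +3.239 +1.055 = 164.494 m.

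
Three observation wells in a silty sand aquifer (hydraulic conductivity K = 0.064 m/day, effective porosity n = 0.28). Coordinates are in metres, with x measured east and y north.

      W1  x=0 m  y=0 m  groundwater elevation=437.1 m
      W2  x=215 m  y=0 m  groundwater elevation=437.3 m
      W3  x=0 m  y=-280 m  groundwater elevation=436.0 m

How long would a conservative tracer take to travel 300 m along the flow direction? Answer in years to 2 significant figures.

890 years

∂h/∂x = (437.3 − 437.1) / (215 − 0) = +0.0009302
∂h/∂y = (436.0 − 437.1) / (-280 − 0) = +0.003929
|∇h| = √(0.0009302² + 0.003929²) = 0.004038
Seepage velocity v = K·i/n = 0.064 × 0.004038 / 0.28 = 0.000923 m/day.
t = 300 / 0.000923 = 3.25e+05 days = 890 years.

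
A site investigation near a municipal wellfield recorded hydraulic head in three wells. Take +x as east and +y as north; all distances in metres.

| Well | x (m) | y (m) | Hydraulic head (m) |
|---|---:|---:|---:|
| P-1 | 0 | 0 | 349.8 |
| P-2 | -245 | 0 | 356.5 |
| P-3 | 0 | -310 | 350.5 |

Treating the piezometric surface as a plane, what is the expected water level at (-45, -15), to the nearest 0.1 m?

351.1 m

∂h/∂x = (356.5 − 349.8) / (-245 − 0) = -0.02735
∂h/∂y = (350.5 − 349.8) / (-310 − 0) = -0.002258
h(-45, -15) = 349.8 + (-0.02735)·(-45) + (-0.002258)·(-15) = 349.8 +1.231 +0.034 = 351.064 m.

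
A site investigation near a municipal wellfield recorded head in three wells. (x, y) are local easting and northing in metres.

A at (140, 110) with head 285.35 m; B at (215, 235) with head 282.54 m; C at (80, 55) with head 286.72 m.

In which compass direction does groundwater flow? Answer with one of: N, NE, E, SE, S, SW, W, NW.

N

Differences from A: to B (Δx, Δy, Δh) = (75, 125, -2.81); to C = (-60, -55, +1.37).
Determinant of the coordinate differences = 75·(-55) − (-60)·125 = 3375.
∂h/∂x = [(-2.81)·(-55) − (+1.37)·125] / 3375 = -0.004948
∂h/∂y = [75·(+1.37) − (-60)·(-2.81)] / 3375 = -0.01951
Flow = −∇h = (+0.004948 east, +0.01951 north), which points north.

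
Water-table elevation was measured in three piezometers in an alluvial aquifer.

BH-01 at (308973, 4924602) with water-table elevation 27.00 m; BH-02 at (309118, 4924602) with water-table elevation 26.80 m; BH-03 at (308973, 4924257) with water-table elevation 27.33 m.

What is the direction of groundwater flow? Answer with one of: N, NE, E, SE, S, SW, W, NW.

NE

∂h/∂x = (26.80 − 27.00) / (309118 − 308973) = -0.001379
∂h/∂y = (27.33 − 27.00) / (4924257 − 4924602) = -0.0009565
Flow = −∇h = (+0.001379 east, +0.0009565 north), which points northeast.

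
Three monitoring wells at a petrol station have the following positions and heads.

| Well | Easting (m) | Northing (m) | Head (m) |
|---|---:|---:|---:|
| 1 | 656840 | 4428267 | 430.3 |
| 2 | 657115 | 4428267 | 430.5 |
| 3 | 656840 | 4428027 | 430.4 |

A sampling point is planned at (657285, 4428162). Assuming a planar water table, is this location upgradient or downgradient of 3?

upgradient

∂h/∂x = (430.5 − 430.3) / (657115 − 656840) = +0.0007273
∂h/∂y = (430.4 − 430.3) / (4428027 − 4428267) = -0.0004167
Head at (657285, 4428162) = 430.3 + (+0.0007273)·(445) + (-0.0004167)·(-105) = 430.67 m.
That is higher than the 430.4 m at 3, so the point is upgradient.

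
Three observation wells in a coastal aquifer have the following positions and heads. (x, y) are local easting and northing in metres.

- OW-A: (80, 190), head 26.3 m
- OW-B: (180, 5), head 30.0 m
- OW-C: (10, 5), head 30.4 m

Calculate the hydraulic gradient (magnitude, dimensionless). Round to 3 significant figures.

Taking OW-A as reference: OW-B−OW-A = (100, -185, +3.7); OW-C−OW-A = (-70, -185, +4.1).
Solve a·Δx + b·Δy = Δh: det = 100·(-185) − (-70)·(-185) = -31450.
∂h/∂x = [(+3.7)·(-185) − (+4.1)·(-185)] / -31450 = -0.002353
∂h/∂y = [100·(+4.1) − (-70)·(+3.7)] / -31450 = -0.02127
|∇h| = √(-0.002353² + -0.02127²) = 0.0214

0.0214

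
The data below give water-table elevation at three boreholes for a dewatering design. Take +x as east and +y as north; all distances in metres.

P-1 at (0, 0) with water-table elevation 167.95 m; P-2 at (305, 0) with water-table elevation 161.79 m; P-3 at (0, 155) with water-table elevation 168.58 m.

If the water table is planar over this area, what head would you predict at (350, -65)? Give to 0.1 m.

160.6 m

∂h/∂x = (161.79 − 167.95) / (305 − 0) = -0.02020
∂h/∂y = (168.58 − 167.95) / (155 − 0) = +0.004065
h(350, -65) = 167.95 + (-0.02020)·(350) + (+0.004065)·(-65) = 167.95 -7.069 -0.264 = 160.617 m.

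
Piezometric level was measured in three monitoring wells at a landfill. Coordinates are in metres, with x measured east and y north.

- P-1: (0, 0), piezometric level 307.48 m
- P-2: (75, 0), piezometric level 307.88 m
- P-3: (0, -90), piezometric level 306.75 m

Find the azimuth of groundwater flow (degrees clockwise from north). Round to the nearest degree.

213°

∂h/∂x = (307.88 − 307.48) / (75 − 0) = +0.005333
∂h/∂y = (306.75 − 307.48) / (-90 − 0) = +0.008111
Flow direction (−∇h) has components (-0.005333 E, -0.008111 N).
Azimuth = atan2(E, N) = atan2(-0.005333, -0.008111) = 213.3° ≈ 213°.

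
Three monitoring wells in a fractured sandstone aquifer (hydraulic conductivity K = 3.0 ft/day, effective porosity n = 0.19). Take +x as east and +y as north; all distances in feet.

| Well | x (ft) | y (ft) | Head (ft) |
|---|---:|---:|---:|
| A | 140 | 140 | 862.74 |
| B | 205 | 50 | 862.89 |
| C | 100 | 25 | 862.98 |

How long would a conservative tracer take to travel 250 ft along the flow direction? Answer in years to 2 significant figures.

22 years

Taking A as reference: B−A = (65, -90, +0.15); C−A = (-40, -115, +0.24).
Solve a·Δx + b·Δy = Δh: det = 65·(-115) − (-40)·(-90) = -11075.
∂h/∂x = [(+0.15)·(-115) − (+0.24)·(-90)] / -11075 = -0.0003928
∂h/∂y = [65·(+0.24) − (-40)·(+0.15)] / -11075 = -0.001950
|∇h| = √(-0.0003928² + -0.001950²) = 0.001989
Seepage velocity v = K·i/n = 3.0 × 0.001989 / 0.19 = 0.03141 ft/day.
t = 250 / 0.03141 = 7959 days = 21.8 years.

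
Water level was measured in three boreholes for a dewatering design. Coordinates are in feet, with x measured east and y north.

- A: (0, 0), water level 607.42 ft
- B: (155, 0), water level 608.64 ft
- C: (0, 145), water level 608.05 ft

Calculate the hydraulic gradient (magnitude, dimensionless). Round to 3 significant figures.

∂h/∂x = (608.64 − 607.42) / (155 − 0) = +0.007871
∂h/∂y = (608.05 − 607.42) / (145 − 0) = +0.004345
|∇h| = √(0.007871² + 0.004345²) = 0.008991

0.00899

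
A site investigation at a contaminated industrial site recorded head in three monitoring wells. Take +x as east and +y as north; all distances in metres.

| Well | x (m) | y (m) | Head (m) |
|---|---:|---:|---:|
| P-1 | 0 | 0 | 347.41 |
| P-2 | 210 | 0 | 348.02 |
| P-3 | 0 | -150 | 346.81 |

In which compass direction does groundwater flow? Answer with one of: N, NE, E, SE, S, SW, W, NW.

∂h/∂x = (348.02 − 347.41) / (210 − 0) = +0.002905
∂h/∂y = (346.81 − 347.41) / (-150 − 0) = +0.004000
Flow = −∇h = (-0.002905 east, -0.004000 north), which points southwest.

SW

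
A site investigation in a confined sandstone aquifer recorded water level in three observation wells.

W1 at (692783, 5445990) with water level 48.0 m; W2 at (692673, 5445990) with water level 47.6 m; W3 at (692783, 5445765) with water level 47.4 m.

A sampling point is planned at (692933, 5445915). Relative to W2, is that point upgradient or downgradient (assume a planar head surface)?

upgradient

∂h/∂x = (47.6 − 48.0) / (692673 − 692783) = +0.003636
∂h/∂y = (47.4 − 48.0) / (5445765 − 5445990) = +0.002667
Head at (692933, 5445915) = 48.0 + (+0.003636)·(150) + (+0.002667)·(-75) = 48.35 m.
That is higher than the 47.6 m at W2, so the point is upgradient.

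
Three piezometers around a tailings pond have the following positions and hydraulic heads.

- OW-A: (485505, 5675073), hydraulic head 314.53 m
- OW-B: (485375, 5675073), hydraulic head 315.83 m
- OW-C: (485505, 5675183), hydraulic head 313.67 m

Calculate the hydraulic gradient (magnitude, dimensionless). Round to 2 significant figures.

∂h/∂x = (315.83 − 314.53) / (485375 − 485505) = -0.01000
∂h/∂y = (313.67 − 314.53) / (5675183 − 5675073) = -0.007818
|∇h| = √(-0.01000² + -0.007818²) = 0.01269

0.013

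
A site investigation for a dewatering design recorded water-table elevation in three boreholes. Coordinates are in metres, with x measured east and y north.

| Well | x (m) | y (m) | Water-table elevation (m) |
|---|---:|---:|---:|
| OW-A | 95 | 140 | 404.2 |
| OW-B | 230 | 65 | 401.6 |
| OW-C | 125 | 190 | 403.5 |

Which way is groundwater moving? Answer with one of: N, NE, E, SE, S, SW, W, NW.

With h = a·x + b·y + c and OW-A as origin, the differences give:
  135·a + (-75)·b = -2.6
  30·a + 50·b = -0.7
Eliminate b (×50 and ×(-75), subtract): 9000·a = -182.50 → a = ∂h/∂x = -0.02028
Back-substitute: b = ∂h/∂y = -0.001833.
Flow = −∇h = (+0.02028 east, +0.001833 north), which points east.

E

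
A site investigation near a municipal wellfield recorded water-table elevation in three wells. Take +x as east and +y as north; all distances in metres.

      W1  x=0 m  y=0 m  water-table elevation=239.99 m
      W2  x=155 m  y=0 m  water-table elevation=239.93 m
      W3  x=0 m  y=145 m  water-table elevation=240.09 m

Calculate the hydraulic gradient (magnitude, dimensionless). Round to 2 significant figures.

∂h/∂x = (239.93 − 239.99) / (155 − 0) = -0.0003871
∂h/∂y = (240.09 − 239.99) / (145 − 0) = +0.0006897
|∇h| = √(-0.0003871² + 0.0006897²) = 0.0007909

0.00079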